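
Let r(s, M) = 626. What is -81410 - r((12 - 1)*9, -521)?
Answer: -82036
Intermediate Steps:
-81410 - r((12 - 1)*9, -521) = -81410 - 1*626 = -81410 - 626 = -82036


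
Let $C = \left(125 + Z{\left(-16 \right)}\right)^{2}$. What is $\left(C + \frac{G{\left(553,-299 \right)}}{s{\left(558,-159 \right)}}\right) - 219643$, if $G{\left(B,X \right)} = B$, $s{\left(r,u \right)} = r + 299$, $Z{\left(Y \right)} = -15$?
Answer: $- \frac{177863798}{857} \approx -2.0754 \cdot 10^{5}$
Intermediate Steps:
$s{\left(r,u \right)} = 299 + r$
$C = 12100$ ($C = \left(125 - 15\right)^{2} = 110^{2} = 12100$)
$\left(C + \frac{G{\left(553,-299 \right)}}{s{\left(558,-159 \right)}}\right) - 219643 = \left(12100 + \frac{553}{299 + 558}\right) - 219643 = \left(12100 + \frac{553}{857}\right) - 219643 = \frac{10370253}{857} - 219643 = - \frac{177863798}{857}$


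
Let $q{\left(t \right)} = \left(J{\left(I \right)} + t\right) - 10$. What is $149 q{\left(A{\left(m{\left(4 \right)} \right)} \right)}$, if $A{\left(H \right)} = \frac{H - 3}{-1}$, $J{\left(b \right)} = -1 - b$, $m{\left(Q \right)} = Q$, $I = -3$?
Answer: $-1341$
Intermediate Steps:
$A{\left(H \right)} = 3 - H$ ($A{\left(H \right)} = \left(-3 + H\right) \left(-1\right) = 3 - H$)
$q{\left(t \right)} = -8 + t$ ($q{\left(t \right)} = \left(\left(-1 - -3\right) + t\right) - 10 = \left(\left(-1 + 3\right) + t\right) - 10 = \left(2 + t\right) - 10 = -8 + t$)
$149 q{\left(A{\left(m{\left(4 \right)} \right)} \right)} = 149 \left(-8 + \left(3 - 4\right)\right) = 149 \left(-8 - 1\right) = 149 \left(-9\right) = -1341$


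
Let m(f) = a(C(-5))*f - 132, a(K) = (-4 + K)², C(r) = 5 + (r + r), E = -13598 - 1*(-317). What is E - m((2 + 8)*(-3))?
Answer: -10719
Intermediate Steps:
E = -13281 (E = -13598 + 317 = -13281)
C(r) = 5 + 2*r
m(f) = -132 + 81*f (m(f) = (-4 + (5 + 2*(-5)))²*f - 132 = (-4 + (5 - 10))²*f - 132 = (-4 - 5)²*f - 132 = (-9)²*f - 132 = 81*f - 132 = -132 + 81*f)
E - m((2 + 8)*(-3)) = -13281 - (-132 + 81*((2 + 8)*(-3))) = -13281 - (-132 + 81*(10*(-3))) = -13281 - (-132 + 81*(-30)) = -13281 - (-132 - 2430) = -13281 - 1*(-2562) = -13281 + 2562 = -10719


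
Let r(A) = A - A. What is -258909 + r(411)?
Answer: -258909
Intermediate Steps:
r(A) = 0
-258909 + r(411) = -258909 + 0 = -258909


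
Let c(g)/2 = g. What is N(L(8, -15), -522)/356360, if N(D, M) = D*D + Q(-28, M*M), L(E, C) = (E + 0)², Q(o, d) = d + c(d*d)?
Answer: 37123834273/89090 ≈ 4.1670e+5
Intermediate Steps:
c(g) = 2*g
Q(o, d) = d + 2*d² (Q(o, d) = d + 2*(d*d) = d + 2*d²)
L(E, C) = E²
N(D, M) = D² + M²*(1 + 2*M²) (N(D, M) = D*D + (M*M)*(1 + 2*(M*M)) = D² + M²*(1 + 2*M²))
N(L(8, -15), -522)/356360 = ((8²)² + (-522)² + 2*(-522)⁴)/356360 = (64² + 272484 + 2*74247530256)*(1/356360) = (4096 + 272484 + 148495060512)*(1/356360) = 148495337092*(1/356360) = 37123834273/89090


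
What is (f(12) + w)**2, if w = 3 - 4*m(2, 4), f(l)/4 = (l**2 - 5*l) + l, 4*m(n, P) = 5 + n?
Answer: 144400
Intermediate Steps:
m(n, P) = 5/4 + n/4 (m(n, P) = (5 + n)/4 = 5/4 + n/4)
f(l) = -16*l + 4*l**2 (f(l) = 4*((l**2 - 5*l) + l) = 4*(l**2 - 4*l) = -16*l + 4*l**2)
w = -4 (w = 3 - 4*(5/4 + (1/4)*2) = 3 - 4*(5/4 + 1/2) = 3 - 4*7/4 = 3 - 7 = -4)
(f(12) + w)**2 = (4*12*(-4 + 12) - 4)**2 = (4*12*8 - 4)**2 = (384 - 4)**2 = 380**2 = 144400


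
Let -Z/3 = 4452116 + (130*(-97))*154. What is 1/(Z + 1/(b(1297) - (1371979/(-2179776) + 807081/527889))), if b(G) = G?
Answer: -497132220744361/3743668107634031428320 ≈ -1.3279e-7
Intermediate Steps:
Z = -7530528 (Z = -3*(4452116 + (130*(-97))*154) = -3*(4452116 - 12610*154) = -3*(4452116 - 1941940) = -3*2510176 = -7530528)
1/(Z + 1/(b(1297) - (1371979/(-2179776) + 807081/527889))) = 1/(-7530528 + 1/(1297 - (1371979/(-2179776) + 807081/527889))) = 1/(-7530528 + 1/(1297 - (1371979*(-1/2179776) + 807081*(1/527889)))) = 1/(-7530528 + 1/(1297 - (-1371979/2179776 + 269027/175963))) = 1/(-7530528 + 1/(1297 - 1*345001057175/383559924288)) = 1/(-7530528 + 1/(1297 - 345001057175/383559924288)) = 1/(-7530528 + 1/(497132220744361/383559924288)) = 1/(-7530528 + 383559924288/497132220744361) = 1/(-3743668107634031428320/497132220744361) = -497132220744361/3743668107634031428320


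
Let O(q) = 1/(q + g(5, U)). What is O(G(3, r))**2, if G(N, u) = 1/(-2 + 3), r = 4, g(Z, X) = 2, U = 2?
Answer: 1/9 ≈ 0.11111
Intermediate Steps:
G(N, u) = 1 (G(N, u) = 1/1 = 1)
O(q) = 1/(2 + q) (O(q) = 1/(q + 2) = 1/(2 + q))
O(G(3, r))**2 = (1/(2 + 1))**2 = (1/3)**2 = 1/9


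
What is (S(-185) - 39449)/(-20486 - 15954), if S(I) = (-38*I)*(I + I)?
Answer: 2640549/36440 ≈ 72.463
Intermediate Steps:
S(I) = -76*I² (S(I) = (-38*I)*(2*I) = -76*I²)
(S(-185) - 39449)/(-20486 - 15954) = (-76*(-185)² - 39449)/(-20486 - 15954) = (-76*34225 - 39449)/(-36440) = (-2601100 - 39449)*(-1/36440) = -2640549*(-1/36440) = 2640549/36440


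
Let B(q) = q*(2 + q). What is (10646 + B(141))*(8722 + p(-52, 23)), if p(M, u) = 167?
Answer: 273861201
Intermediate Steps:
(10646 + B(141))*(8722 + p(-52, 23)) = (10646 + 141*(2 + 141))*(8722 + 167) = (10646 + 141*143)*8889 = (10646 + 20163)*8889 = 30809*8889 = 273861201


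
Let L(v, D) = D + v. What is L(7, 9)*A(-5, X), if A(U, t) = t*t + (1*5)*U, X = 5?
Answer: 0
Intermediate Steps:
A(U, t) = t² + 5*U
L(7, 9)*A(-5, X) = (9 + 7)*(5² + 5*(-5)) = 16*(25 - 25) = 16*0 = 0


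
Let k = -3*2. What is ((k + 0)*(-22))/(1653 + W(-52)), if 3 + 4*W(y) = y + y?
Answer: 528/6505 ≈ 0.081168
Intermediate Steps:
k = -6
W(y) = -¾ + y/2 (W(y) = -¾ + (y + y)/4 = -¾ + (2*y)/4 = -¾ + y/2)
((k + 0)*(-22))/(1653 + W(-52)) = ((-6 + 0)*(-22))/(1653 + (-¾ + (½)*(-52))) = (-6*(-22))/(1653 + (-¾ - 26)) = 132/(1653 - 107/4) = 132/(6505/4) = 132*(4/6505) = 528/6505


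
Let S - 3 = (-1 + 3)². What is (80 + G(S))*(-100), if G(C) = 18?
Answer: -9800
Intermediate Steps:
S = 7 (S = 3 + (-1 + 3)² = 3 + 2² = 3 + 4 = 7)
(80 + G(S))*(-100) = (80 + 18)*(-100) = 98*(-100) = -9800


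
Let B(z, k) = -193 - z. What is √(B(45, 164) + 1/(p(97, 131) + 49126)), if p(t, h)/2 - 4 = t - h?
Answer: 3*I*√63664263518/49066 ≈ 15.427*I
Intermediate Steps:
p(t, h) = 8 - 2*h + 2*t (p(t, h) = 8 + 2*(t - h) = 8 + (-2*h + 2*t) = 8 - 2*h + 2*t)
√(B(45, 164) + 1/(p(97, 131) + 49126)) = √((-193 - 1*45) + 1/((8 - 2*131 + 2*97) + 49126)) = √((-193 - 45) + 1/((8 - 262 + 194) + 49126)) = √(-238 + 1/(-60 + 49126)) = √(-238 + 1/49066) = √(-11677707/49066) = 3*I*√63664263518/49066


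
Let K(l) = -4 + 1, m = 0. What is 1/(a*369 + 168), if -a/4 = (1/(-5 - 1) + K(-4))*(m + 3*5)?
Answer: 1/70278 ≈ 1.4229e-5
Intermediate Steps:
K(l) = -3
a = 190 (a = -4*(1/(-5 - 1) - 3)*(0 + 3*5) = -4*(1/(-6) - 3)*(0 + 15) = -4*(-⅙ - 3)*15 = -(-38)*15/3 = -4*(-95/2) = 190)
1/(a*369 + 168) = 1/(190*369 + 168) = 1/(70110 + 168) = 1/70278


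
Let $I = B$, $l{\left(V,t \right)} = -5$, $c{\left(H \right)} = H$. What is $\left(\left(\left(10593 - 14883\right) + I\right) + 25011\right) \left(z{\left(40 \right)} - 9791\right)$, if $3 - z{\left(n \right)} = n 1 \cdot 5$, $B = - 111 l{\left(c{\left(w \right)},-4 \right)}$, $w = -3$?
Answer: $-212504688$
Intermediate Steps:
$B = 555$ ($B = \left(-111\right) \left(-5\right) = 555$)
$I = 555$
$z{\left(n \right)} = 3 - 5 n$ ($z{\left(n \right)} = 3 - n 1 \cdot 5 = 3 - n 5 = 3 - 5 n$)
$\left(\left(\left(10593 - 14883\right) + I\right) + 25011\right) \left(z{\left(40 \right)} - 9791\right) = \left(\left(\left(10593 - 14883\right) + 555\right) + 25011\right) \left(\left(3 - 200\right) - 9791\right) = \left(\left(-4290 + 555\right) + 25011\right) \left(\left(3 - 200\right) - 9791\right) = \left(-3735 + 25011\right) \left(-197 - 9791\right) = 21276 \left(-9988\right) = -212504688$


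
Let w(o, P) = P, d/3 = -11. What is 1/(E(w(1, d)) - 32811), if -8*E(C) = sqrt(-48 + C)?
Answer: -699968/22966650075 + 8*I/7655550025 ≈ -3.0478e-5 + 1.045e-9*I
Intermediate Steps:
d = -33 (d = 3*(-11) = -33)
E(C) = -sqrt(-48 + C)/8
1/(E(w(1, d)) - 32811) = 1/(-sqrt(-48 - 33)/8 - 32811) = 1/(-9*I/8 - 32811) = 1/(-32811 - 9*I/8) = 64*(-32811 + 9*I/8)/68899950225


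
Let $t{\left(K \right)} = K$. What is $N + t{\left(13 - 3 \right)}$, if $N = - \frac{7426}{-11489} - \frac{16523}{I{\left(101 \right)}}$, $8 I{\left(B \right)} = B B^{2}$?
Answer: $\frac{124503635140}{11837128189} \approx 10.518$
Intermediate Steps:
$I{\left(B \right)} = \frac{B^{3}}{8}$ ($I{\left(B \right)} = \frac{B B^{2}}{8} = \frac{B^{3}}{8}$)
$N = \frac{6132353250}{11837128189}$ ($N = - \frac{7426}{-11489} - \frac{16523}{\frac{1}{8} \cdot 101^{3}} = \left(-7426\right) \left(- \frac{1}{11489}\right) - \frac{16523}{\frac{1}{8} \cdot 1030301} = \frac{7426}{11489} - \frac{16523}{\frac{1030301}{8}} = \frac{7426}{11489} - \frac{132184}{1030301} = \frac{6132353250}{11837128189} \approx 0.51806$)
$N + t{\left(13 - 3 \right)} = \frac{6132353250}{11837128189} + \left(13 - 3\right) = \frac{6132353250}{11837128189} + 10 = \frac{124503635140}{11837128189}$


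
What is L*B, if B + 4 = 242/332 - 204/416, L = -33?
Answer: 1071477/8632 ≈ 124.13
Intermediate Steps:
B = -32469/8632 (B = -4 + (242/332 - 204/416) = -4 + (242*(1/332) - 204*1/416) = -4 + (121/166 - 51/104) = -4 + 2059/8632 = -32469/8632 ≈ -3.7615)
L*B = -33*(-32469/8632) = 1071477/8632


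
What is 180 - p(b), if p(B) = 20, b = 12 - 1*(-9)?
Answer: 160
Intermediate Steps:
b = 21 (b = 12 + 9 = 21)
180 - p(b) = 180 - 1*20 = 180 - 20 = 160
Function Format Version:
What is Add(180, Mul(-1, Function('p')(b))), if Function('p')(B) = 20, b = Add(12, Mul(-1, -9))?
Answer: 160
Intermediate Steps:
b = 21 (b = Add(12, 9) = 21)
Add(180, Mul(-1, Function('p')(b))) = Add(180, Mul(-1, 20)) = Add(180, -20) = 160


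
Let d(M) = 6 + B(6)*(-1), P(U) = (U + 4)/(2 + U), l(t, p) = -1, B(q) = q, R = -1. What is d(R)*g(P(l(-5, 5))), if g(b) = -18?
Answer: 0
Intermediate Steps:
P(U) = (4 + U)/(2 + U)
d(M) = 0 (d(M) = 6 + 6*(-1) = 6 - 6 = 0)
d(R)*g(P(l(-5, 5))) = 0*(-18) = 0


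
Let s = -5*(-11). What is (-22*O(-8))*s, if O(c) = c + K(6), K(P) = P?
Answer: 2420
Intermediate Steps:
O(c) = 6 + c (O(c) = c + 6 = 6 + c)
s = 55
(-22*O(-8))*s = -22*(6 - 8)*55 = -22*(-2)*55 = 44*55 = 2420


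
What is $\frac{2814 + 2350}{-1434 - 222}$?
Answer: $- \frac{1291}{414} \approx -3.1184$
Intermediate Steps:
$\frac{2814 + 2350}{-1434 - 222} = \frac{5164}{-1656} = 5164 \left(- \frac{1}{1656}\right) = - \frac{1291}{414}$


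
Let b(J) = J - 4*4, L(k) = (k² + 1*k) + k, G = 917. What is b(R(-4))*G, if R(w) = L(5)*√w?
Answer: -14672 + 64190*I ≈ -14672.0 + 64190.0*I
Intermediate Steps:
L(k) = k² + 2*k (L(k) = (k² + k) + k = (k + k²) + k = k² + 2*k)
R(w) = 35*√w (R(w) = (5*(2 + 5))*√w = (5*7)*√w = 35*√w)
b(J) = -16 + J (b(J) = J - 1*16 = J - 16 = -16 + J)
b(R(-4))*G = (-16 + 35*√(-4))*917 = (-16 + 35*(2*I))*917 = (-16 + 70*I)*917 = -14672 + 64190*I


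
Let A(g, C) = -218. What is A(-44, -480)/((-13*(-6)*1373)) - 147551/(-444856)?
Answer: 7852424093/23820704232 ≈ 0.32965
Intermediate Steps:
A(-44, -480)/((-13*(-6)*1373)) - 147551/(-444856) = -218/(-13*(-6)*1373) - 147551/(-444856) = -218/(78*1373) - 147551*(-1/444856) = -218/107094 + 147551/444856 = -218*1/107094 + 147551/444856 = -109/53547 + 147551/444856 = 7852424093/23820704232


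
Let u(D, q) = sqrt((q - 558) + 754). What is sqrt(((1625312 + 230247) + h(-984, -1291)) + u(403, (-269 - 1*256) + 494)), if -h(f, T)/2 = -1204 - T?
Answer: sqrt(1855385 + sqrt(165)) ≈ 1362.1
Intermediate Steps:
h(f, T) = 2408 + 2*T (h(f, T) = -2*(-1204 - T) = 2408 + 2*T)
u(D, q) = sqrt(196 + q) (u(D, q) = sqrt((-558 + q) + 754) = sqrt(196 + q))
sqrt(((1625312 + 230247) + h(-984, -1291)) + u(403, (-269 - 1*256) + 494)) = sqrt(((1625312 + 230247) + (2408 + 2*(-1291))) + sqrt(196 + ((-269 - 1*256) + 494))) = sqrt((1855559 + (2408 - 2582)) + sqrt(196 + ((-269 - 256) + 494))) = sqrt((1855559 - 174) + sqrt(196 + (-525 + 494))) = sqrt(1855385 + sqrt(196 - 31)) = sqrt(1855385 + sqrt(165))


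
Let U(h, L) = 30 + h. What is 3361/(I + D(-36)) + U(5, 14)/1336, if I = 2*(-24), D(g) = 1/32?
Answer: -143635747/2050760 ≈ -70.040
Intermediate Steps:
D(g) = 1/32
I = -48
3361/(I + D(-36)) + U(5, 14)/1336 = 3361/(-48 + 1/32) + (30 + 5)/1336 = 3361/(-1535/32) + 35*(1/1336) = 3361*(-32/1535) + 35/1336 = -107552/1535 + 35/1336 = -143635747/2050760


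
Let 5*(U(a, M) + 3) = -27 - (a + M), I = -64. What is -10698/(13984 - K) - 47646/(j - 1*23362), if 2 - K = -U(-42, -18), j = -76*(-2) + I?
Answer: 57920777/45185178 ≈ 1.2819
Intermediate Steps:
j = 88 (j = -76*(-2) - 64 = 152 - 64 = 88)
U(a, M) = -42/5 - M/5 - a/5 (U(a, M) = -3 + (-27 - (a + M))/5 = -3 + (-27 - (M + a))/5 = -3 + (-27 + (-M - a))/5 = -3 + (-27 - M - a)/5 = -3 + (-27/5 - M/5 - a/5) = -42/5 - M/5 - a/5)
K = 28/5 (K = 2 - (-1)*(-42/5 - 1/5*(-18) - 1/5*(-42)) = 2 - (-1)*(-42/5 + 18/5 + 42/5) = 2 - (-1)*18/5 = 2 - 1*(-18/5) = 2 + 18/5 = 28/5 ≈ 5.6000)
-10698/(13984 - K) - 47646/(j - 1*23362) = -10698/(13984 - 1*28/5) - 47646/(88 - 1*23362) = -10698/(13984 - 28/5) - 47646/(88 - 23362) = -10698/69892/5 - 47646/(-23274) = -10698*5/69892 - 47646*(-1/23274) = -26745/34946 + 2647/1293 = 57920777/45185178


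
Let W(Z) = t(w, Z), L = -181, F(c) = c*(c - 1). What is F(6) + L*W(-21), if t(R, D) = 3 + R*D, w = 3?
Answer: 10890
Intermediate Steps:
F(c) = c*(-1 + c)
t(R, D) = 3 + D*R
W(Z) = 3 + 3*Z (W(Z) = 3 + Z*3 = 3 + 3*Z)
F(6) + L*W(-21) = 6*(-1 + 6) - 181*(3 + 3*(-21)) = 6*5 - 181*(3 - 63) = 30 - 181*(-60) = 30 + 10860 = 10890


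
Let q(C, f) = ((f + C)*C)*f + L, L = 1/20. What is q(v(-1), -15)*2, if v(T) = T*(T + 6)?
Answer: -29999/10 ≈ -2999.9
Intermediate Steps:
L = 1/20 ≈ 0.050000
v(T) = T*(6 + T)
q(C, f) = 1/20 + C*f*(C + f) (q(C, f) = ((f + C)*C)*f + 1/20 = ((C + f)*C)*f + 1/20 = (C*(C + f))*f + 1/20 = C*f*(C + f) + 1/20 = 1/20 + C*f*(C + f))
q(v(-1), -15)*2 = (1/20 - (6 - 1)*(-15)² - 15*(6 - 1)²)*2 = (1/20 - 1*5*225 - 15*(-1*5)²)*2 = (1/20 - 5*225 - 15*(-5)²)*2 = (1/20 - 1125 - 15*25)*2 = (1/20 - 1125 - 375)*2 = -29999/20*2 = -29999/10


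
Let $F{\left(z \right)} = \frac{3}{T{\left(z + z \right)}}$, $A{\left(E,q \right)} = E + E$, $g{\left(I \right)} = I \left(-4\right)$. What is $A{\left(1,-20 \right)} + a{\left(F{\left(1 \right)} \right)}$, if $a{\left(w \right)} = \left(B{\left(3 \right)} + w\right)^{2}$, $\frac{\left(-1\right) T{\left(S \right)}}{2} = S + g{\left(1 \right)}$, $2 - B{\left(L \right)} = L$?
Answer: $\frac{33}{16} \approx 2.0625$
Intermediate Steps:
$B{\left(L \right)} = 2 - L$
$g{\left(I \right)} = - 4 I$
$T{\left(S \right)} = 8 - 2 S$ ($T{\left(S \right)} = - 2 \left(S - 4\right) = - 2 \left(-4 + S\right) = 8 - 2 S$)
$A{\left(E,q \right)} = 2 E$
$F{\left(z \right)} = \frac{3}{8 - 4 z}$ ($F{\left(z \right)} = \frac{3}{8 - 2 \left(z + z\right)} = \frac{3}{8 - 2 \cdot 2 z} = \frac{3}{8 - 4 z}$)
$a{\left(w \right)} = \left(-1 + w\right)^{2}$ ($a{\left(w \right)} = \left(\left(2 - 3\right) + w\right)^{2} = \left(-1 + w\right)^{2}$)
$A{\left(1,-20 \right)} + a{\left(F{\left(1 \right)} \right)} = 2 \cdot 1 + \left(-1 - \frac{3}{-8 + 4 \cdot 1}\right)^{2} = 2 + \left(-1 - \frac{3}{-8 + 4}\right)^{2} = 2 + \left(-1 - \frac{3}{-4}\right)^{2} = 2 + \left(-1 - - \frac{3}{4}\right)^{2} = 2 + \left(-1 + \frac{3}{4}\right)^{2} = 2 + \left(- \frac{1}{4}\right)^{2} = 2 + \frac{1}{16} = \frac{33}{16}$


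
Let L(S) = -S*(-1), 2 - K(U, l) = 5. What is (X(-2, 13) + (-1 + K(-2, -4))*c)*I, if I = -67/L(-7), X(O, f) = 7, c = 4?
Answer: -603/7 ≈ -86.143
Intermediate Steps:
K(U, l) = -3 (K(U, l) = 2 - 1*5 = 2 - 5 = -3)
L(S) = S
I = 67/7 (I = -67/(-7) = -67*(-⅐) = 67/7 ≈ 9.5714)
(X(-2, 13) + (-1 + K(-2, -4))*c)*I = (7 + (-1 - 3)*4)*(67/7) = (7 - 4*4)*(67/7) = (7 - 16)*(67/7) = -9*67/7 = -603/7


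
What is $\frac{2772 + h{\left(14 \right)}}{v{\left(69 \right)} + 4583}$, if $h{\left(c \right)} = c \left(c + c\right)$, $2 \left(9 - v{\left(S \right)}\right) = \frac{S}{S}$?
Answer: $\frac{6328}{9183} \approx 0.6891$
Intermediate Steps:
$v{\left(S \right)} = \frac{17}{2}$ ($v{\left(S \right)} = 9 - \frac{S \frac{1}{S}}{2} = 9 - \frac{1}{2} = \frac{17}{2}$)
$h{\left(c \right)} = 2 c^{2}$ ($h{\left(c \right)} = c 2 c = 2 c^{2}$)
$\frac{2772 + h{\left(14 \right)}}{v{\left(69 \right)} + 4583} = \frac{2772 + 2 \cdot 14^{2}}{\frac{17}{2} + 4583} = \frac{2772 + 2 \cdot 196}{\frac{9183}{2}} = \left(2772 + 392\right) \frac{2}{9183} = 3164 \cdot \frac{2}{9183} = \frac{6328}{9183}$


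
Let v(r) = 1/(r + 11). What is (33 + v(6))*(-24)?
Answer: -13488/17 ≈ -793.41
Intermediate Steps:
v(r) = 1/(11 + r)
(33 + v(6))*(-24) = (33 + 1/(11 + 6))*(-24) = (33 + 1/17)*(-24) = (562/17)*(-24) = -13488/17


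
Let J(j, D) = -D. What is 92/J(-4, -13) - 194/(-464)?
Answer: 22605/3016 ≈ 7.4950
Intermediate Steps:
92/J(-4, -13) - 194/(-464) = 92/((-1*(-13))) - 194/(-464) = 92/13 - 194*(-1/464) = 92*(1/13) + 97/232 = 92/13 + 97/232 = 22605/3016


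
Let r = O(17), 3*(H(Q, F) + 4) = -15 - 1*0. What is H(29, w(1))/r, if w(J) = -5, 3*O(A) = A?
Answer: -27/17 ≈ -1.5882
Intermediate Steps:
O(A) = A/3
H(Q, F) = -9 (H(Q, F) = -4 + (-15 - 1*0)/3 = -4 + (-15 + 0)/3 = -4 + (⅓)*(-15) = -4 - 5 = -9)
r = 17/3 (r = (⅓)*17 = 17/3 ≈ 5.6667)
H(29, w(1))/r = -9/17/3 = -9*3/17 = -27/17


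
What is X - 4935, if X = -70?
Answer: -5005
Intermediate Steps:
X - 4935 = -70 - 4935 = -5005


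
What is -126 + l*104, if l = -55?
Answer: -5846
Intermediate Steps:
-126 + l*104 = -126 - 55*104 = -126 - 5720 = -5846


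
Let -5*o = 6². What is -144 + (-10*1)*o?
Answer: -72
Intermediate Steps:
o = -36/5 (o = -⅕*6² = -⅕*36 = -36/5 ≈ -7.2000)
-144 + (-10*1)*o = -144 - 10*1*(-36/5) = -144 - 10*(-36/5) = -144 + 72 = -72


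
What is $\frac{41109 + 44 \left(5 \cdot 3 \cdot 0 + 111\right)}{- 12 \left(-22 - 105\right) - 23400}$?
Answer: $- \frac{15331}{7292} \approx -2.1024$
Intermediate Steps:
$\frac{41109 + 44 \left(5 \cdot 3 \cdot 0 + 111\right)}{- 12 \left(-22 - 105\right) - 23400} = \frac{41109 + 44 \left(15 \cdot 0 + 111\right)}{\left(-12\right) \left(-127\right) - 23400} = \frac{41109 + 44 \left(0 + 111\right)}{1524 - 23400} = \frac{41109 + 44 \cdot 111}{-21876} = \left(41109 + 4884\right) \left(- \frac{1}{21876}\right) = 45993 \left(- \frac{1}{21876}\right) = - \frac{15331}{7292}$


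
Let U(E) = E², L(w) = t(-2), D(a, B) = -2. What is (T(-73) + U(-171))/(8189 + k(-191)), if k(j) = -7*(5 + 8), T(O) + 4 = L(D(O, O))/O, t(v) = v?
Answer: 2134303/591154 ≈ 3.6104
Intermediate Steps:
L(w) = -2
T(O) = -4 - 2/O
k(j) = -91 (k(j) = -7*13 = -91)
(T(-73) + U(-171))/(8189 + k(-191)) = ((-4 - 2/(-73)) + (-171)²)/(8189 - 91) = ((-4 - 2*(-1/73)) + 29241)/8098 = ((-4 + 2/73) + 29241)*(1/8098) = (-290/73 + 29241)*(1/8098) = (2134303/73)*(1/8098) = 2134303/591154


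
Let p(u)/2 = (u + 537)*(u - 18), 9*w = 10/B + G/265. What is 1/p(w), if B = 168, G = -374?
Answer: -20068057800/391083543579179 ≈ -5.1314e-5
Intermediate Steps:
w = -30091/200340 (w = (10/168 - 374/265)/9 = (10*(1/168) - 374*1/265)/9 = (5/84 - 374/265)/9 = (⅑)*(-30091/22260) = -30091/200340 ≈ -0.15020)
p(u) = 2*(-18 + u)*(537 + u) (p(u) = 2*((u + 537)*(u - 18)) = 2*((537 + u)*(-18 + u)) = 2*((-18 + u)*(537 + u)) = 2*(-18 + u)*(537 + u))
1/p(w) = 1/(-19332 + 2*(-30091/200340)² + 1038*(-30091/200340)) = 1/(-19332 + 2*(905468281/40136115600) - 5205743/33390) = 1/(-19332 + 905468281/20068057800 - 5205743/33390) = 1/(-391083543579179/20068057800) = -20068057800/391083543579179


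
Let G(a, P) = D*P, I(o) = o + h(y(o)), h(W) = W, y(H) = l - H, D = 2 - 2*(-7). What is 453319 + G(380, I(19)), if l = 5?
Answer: 453399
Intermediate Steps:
D = 16 (D = 2 + 14 = 16)
y(H) = 5 - H
I(o) = 5 (I(o) = o + (5 - o) = 5)
G(a, P) = 16*P
453319 + G(380, I(19)) = 453319 + 16*5 = 453319 + 80 = 453399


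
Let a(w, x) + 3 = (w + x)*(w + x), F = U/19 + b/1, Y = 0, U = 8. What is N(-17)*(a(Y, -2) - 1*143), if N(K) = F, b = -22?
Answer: 58220/19 ≈ 3064.2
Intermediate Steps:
F = -410/19 (F = 8/19 - 22/1 = 8*(1/19) - 22*1 = 8/19 - 22 = -410/19 ≈ -21.579)
a(w, x) = -3 + (w + x)² (a(w, x) = -3 + (w + x)*(w + x) = -3 + (w + x)²)
N(K) = -410/19
N(-17)*(a(Y, -2) - 1*143) = -410*((-3 + (0 - 2)²) - 1*143)/19 = -410*((-3 + (-2)²) - 143)/19 = -410*((-3 + 4) - 143)/19 = -410*(1 - 143)/19 = -410/19*(-142) = 58220/19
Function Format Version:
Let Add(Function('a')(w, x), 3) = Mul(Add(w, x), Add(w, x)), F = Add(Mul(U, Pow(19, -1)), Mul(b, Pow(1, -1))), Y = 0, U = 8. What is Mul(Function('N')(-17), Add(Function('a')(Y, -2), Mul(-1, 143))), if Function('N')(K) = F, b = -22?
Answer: Rational(58220, 19) ≈ 3064.2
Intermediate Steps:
F = Rational(-410, 19) (F = Add(Mul(8, Pow(19, -1)), Mul(-22, Pow(1, -1))) = Add(Mul(8, Rational(1, 19)), Mul(-22, 1)) = Add(Rational(8, 19), -22) = Rational(-410, 19) ≈ -21.579)
Function('a')(w, x) = Add(-3, Pow(Add(w, x), 2)) (Function('a')(w, x) = Add(-3, Mul(Add(w, x), Add(w, x))) = Add(-3, Pow(Add(w, x), 2)))
Function('N')(K) = Rational(-410, 19)
Mul(Function('N')(-17), Add(Function('a')(Y, -2), Mul(-1, 143))) = Mul(Rational(-410, 19), Add(Add(-3, Pow(Add(0, -2), 2)), Mul(-1, 143))) = Mul(Rational(-410, 19), Add(Add(-3, Pow(-2, 2)), -143)) = Mul(Rational(-410, 19), Add(Add(-3, 4), -143)) = Mul(Rational(-410, 19), Add(1, -143)) = Mul(Rational(-410, 19), -142) = Rational(58220, 19)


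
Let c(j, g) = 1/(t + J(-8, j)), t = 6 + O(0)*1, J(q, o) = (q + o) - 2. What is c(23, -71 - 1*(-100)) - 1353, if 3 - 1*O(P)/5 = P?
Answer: -46001/34 ≈ -1353.0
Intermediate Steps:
J(q, o) = -2 + o + q (J(q, o) = (o + q) - 2 = -2 + o + q)
O(P) = 15 - 5*P
t = 21 (t = 6 + (15 - 5*0)*1 = 6 + (15 + 0)*1 = 6 + 15*1 = 6 + 15 = 21)
c(j, g) = 1/(11 + j) (c(j, g) = 1/(21 + (-2 + j - 8)) = 1/(21 + (-10 + j)) = 1/(11 + j))
c(23, -71 - 1*(-100)) - 1353 = 1/(11 + 23) - 1353 = 1/34 - 1353 = -46001/34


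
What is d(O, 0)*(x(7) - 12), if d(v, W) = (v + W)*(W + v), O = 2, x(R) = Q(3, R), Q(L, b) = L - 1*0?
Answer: -36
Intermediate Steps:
Q(L, b) = L (Q(L, b) = L + 0 = L)
x(R) = 3
d(v, W) = (W + v)**2 (d(v, W) = (W + v)*(W + v) = (W + v)**2)
d(O, 0)*(x(7) - 12) = (0 + 2)**2*(3 - 12) = 2**2*(-9) = 4*(-9) = -36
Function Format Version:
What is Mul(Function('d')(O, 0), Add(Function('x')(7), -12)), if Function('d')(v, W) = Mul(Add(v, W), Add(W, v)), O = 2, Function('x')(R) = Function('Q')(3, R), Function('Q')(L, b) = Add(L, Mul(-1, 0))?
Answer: -36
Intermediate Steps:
Function('Q')(L, b) = L (Function('Q')(L, b) = Add(L, 0) = L)
Function('x')(R) = 3
Function('d')(v, W) = Pow(Add(W, v), 2) (Function('d')(v, W) = Mul(Add(W, v), Add(W, v)) = Pow(Add(W, v), 2))
Mul(Function('d')(O, 0), Add(Function('x')(7), -12)) = Mul(Pow(Add(0, 2), 2), Add(3, -12)) = Mul(Pow(2, 2), -9) = Mul(4, -9) = -36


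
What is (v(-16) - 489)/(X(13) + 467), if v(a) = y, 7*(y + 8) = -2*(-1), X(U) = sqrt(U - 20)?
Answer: -1623759/1526672 + 3477*I*sqrt(7)/1526672 ≈ -1.0636 + 0.0060257*I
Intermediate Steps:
X(U) = sqrt(-20 + U)
y = -54/7 (y = -8 + (-2*(-1))/7 = -8 + (1/7)*2 = -8 + 2/7 = -54/7 ≈ -7.7143)
v(a) = -54/7
(v(-16) - 489)/(X(13) + 467) = (-54/7 - 489)/(sqrt(-20 + 13) + 467) = -3477/(7*(sqrt(-7) + 467)) = -3477/(7*(I*sqrt(7) + 467)) = -3477/(7*(467 + I*sqrt(7)))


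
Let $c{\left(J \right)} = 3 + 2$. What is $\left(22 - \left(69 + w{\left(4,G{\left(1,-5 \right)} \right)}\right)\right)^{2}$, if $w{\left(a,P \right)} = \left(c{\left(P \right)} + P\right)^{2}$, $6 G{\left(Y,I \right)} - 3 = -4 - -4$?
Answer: $\frac{95481}{16} \approx 5967.6$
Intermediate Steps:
$G{\left(Y,I \right)} = \frac{1}{2}$ ($G{\left(Y,I \right)} = \frac{1}{2} + \frac{-4 - -4}{6} = \frac{1}{2} + \frac{-4 + 4}{6} = \frac{1}{2} + \frac{1}{6} \cdot 0 = \frac{1}{2} + 0 = \frac{1}{2}$)
$c{\left(J \right)} = 5$
$w{\left(a,P \right)} = \left(5 + P\right)^{2}$
$\left(22 - \left(69 + w{\left(4,G{\left(1,-5 \right)} \right)}\right)\right)^{2} = \left(22 - \left(69 + \left(5 + \frac{1}{2}\right)^{2}\right)\right)^{2} = \left(22 - \frac{397}{4}\right)^{2} = \left(- \frac{309}{4}\right)^{2} = \frac{95481}{16}$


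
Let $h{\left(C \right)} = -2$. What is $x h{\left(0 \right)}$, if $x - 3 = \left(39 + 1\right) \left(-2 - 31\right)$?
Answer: $2634$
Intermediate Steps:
$x = -1317$ ($x = 3 + \left(39 + 1\right) \left(-2 - 31\right) = 3 + 40 \left(-33\right) = 3 - 1320 = -1317$)
$x h{\left(0 \right)} = \left(-1317\right) \left(-2\right) = 2634$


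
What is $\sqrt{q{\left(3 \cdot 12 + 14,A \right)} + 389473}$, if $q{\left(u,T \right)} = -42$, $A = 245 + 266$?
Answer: $\sqrt{389431} \approx 624.04$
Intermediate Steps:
$A = 511$
$\sqrt{q{\left(3 \cdot 12 + 14,A \right)} + 389473} = \sqrt{-42 + 389473} = \sqrt{389431}$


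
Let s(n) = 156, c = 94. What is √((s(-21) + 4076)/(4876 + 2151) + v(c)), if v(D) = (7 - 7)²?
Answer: 46*√14054/7027 ≈ 0.77605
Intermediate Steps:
v(D) = 0 (v(D) = 0² = 0)
√((s(-21) + 4076)/(4876 + 2151) + v(c)) = √((156 + 4076)/(4876 + 2151) + 0) = √(4232/7027 + 0) = √(4232/7027) = 46*√14054/7027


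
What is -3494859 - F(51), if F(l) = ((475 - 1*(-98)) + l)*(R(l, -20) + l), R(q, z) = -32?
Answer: -3506715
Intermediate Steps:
F(l) = (-32 + l)*(573 + l) (F(l) = ((475 - 1*(-98)) + l)*(-32 + l) = ((475 + 98) + l)*(-32 + l) = (573 + l)*(-32 + l) = (-32 + l)*(573 + l))
-3494859 - F(51) = -3494859 - (-18336 + 51**2 + 541*51) = -3494859 - (-18336 + 2601 + 27591) = -3494859 - 1*11856 = -3494859 - 11856 = -3506715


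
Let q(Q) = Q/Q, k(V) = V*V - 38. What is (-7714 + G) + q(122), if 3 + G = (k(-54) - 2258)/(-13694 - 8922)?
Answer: -43626419/5654 ≈ -7716.0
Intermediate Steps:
k(V) = -38 + V² (k(V) = V² - 38 = -38 + V²)
q(Q) = 1
G = -17117/5654 (G = -3 + ((-38 + (-54)²) - 2258)/(-13694 - 8922) = -3 + ((-38 + 2916) - 2258)/(-22616) = -3 + (2878 - 2258)*(-1/22616) = -3 + 620*(-1/22616) = -3 - 155/5654 = -17117/5654 ≈ -3.0274)
(-7714 + G) + q(122) = (-7714 - 17117/5654) + 1 = -43632073/5654 + 1 = -43626419/5654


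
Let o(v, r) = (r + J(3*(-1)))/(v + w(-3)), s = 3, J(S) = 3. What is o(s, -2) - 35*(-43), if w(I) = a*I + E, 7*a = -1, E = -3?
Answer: 4522/3 ≈ 1507.3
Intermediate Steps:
a = -⅐ (a = (⅐)*(-1) = -⅐ ≈ -0.14286)
w(I) = -3 - I/7 (w(I) = -I/7 - 3 = -3 - I/7)
o(v, r) = (3 + r)/(-18/7 + v) (o(v, r) = (r + 3)/(v + (-3 - ⅐*(-3))) = (3 + r)/(v + (-3 + 3/7)) = (3 + r)/(v - 18/7) = (3 + r)/(-18/7 + v))
o(s, -2) - 35*(-43) = 7*(3 - 2)/(-18 + 7*3) - 35*(-43) = 7*1/(-18 + 21) + 1505 = 7*1/3 + 1505 = 7*(⅓)*1 + 1505 = 7/3 + 1505 = 4522/3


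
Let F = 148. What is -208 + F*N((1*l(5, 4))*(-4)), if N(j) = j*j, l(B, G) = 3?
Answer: 21104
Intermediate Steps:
N(j) = j**2
-208 + F*N((1*l(5, 4))*(-4)) = -208 + 148*((1*3)*(-4))**2 = -208 + 148*(3*(-4))**2 = -208 + 148*(-12)**2 = -208 + 148*144 = -208 + 21312 = 21104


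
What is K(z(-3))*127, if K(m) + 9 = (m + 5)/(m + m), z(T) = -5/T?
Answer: -889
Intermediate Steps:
K(m) = -9 + (5 + m)/(2*m) (K(m) = -9 + (m + 5)/(m + m) = -9 + (5 + m)/((2*m)) = -9 + (5 + m)*(1/(2*m)) = -9 + (5 + m)/(2*m))
K(z(-3))*127 = ((5 - (-85)/(-3))/(2*((-5/(-3)))))*127 = ((5 - (-85)*(-1)/3)/(2*((-5*(-⅓)))))*127 = ((5 - 17*5/3)/(2*(5/3)))*127 = ((½)*(⅗)*(5 - 85/3))*127 = ((½)*(⅗)*(-70/3))*127 = -7*127 = -889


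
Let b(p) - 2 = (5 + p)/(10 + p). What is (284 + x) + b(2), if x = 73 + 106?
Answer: 5587/12 ≈ 465.58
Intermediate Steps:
b(p) = 2 + (5 + p)/(10 + p)
x = 179
(284 + x) + b(2) = (284 + 179) + (25 + 3*2)/(10 + 2) = 463 + (25 + 6)/12 = 463 + (1/12)*31 = 463 + 31/12 = 5587/12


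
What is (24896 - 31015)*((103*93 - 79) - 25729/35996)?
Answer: -2092308042249/35996 ≈ -5.8126e+7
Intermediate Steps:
(24896 - 31015)*((103*93 - 79) - 25729/35996) = -6119*((9579 - 79) - 25729*1/35996) = -6119*(9500 - 25729/35996) = -6119*341936271/35996 = -2092308042249/35996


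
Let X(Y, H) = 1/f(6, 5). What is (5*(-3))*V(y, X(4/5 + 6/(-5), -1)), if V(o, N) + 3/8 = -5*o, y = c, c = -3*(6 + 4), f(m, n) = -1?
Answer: -17955/8 ≈ -2244.4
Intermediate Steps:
c = -30 (c = -3*10 = -30)
y = -30
X(Y, H) = -1 (X(Y, H) = 1/(-1) = -1)
V(o, N) = -3/8 - 5*o
(5*(-3))*V(y, X(4/5 + 6/(-5), -1)) = (5*(-3))*(-3/8 - 5*(-30)) = -15*(-3/8 + 150) = -15*1197/8 = -17955/8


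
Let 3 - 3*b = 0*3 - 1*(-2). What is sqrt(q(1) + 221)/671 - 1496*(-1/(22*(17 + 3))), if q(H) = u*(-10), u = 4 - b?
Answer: 17/5 + sqrt(1659)/2013 ≈ 3.4202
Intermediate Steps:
b = 1/3 (b = 1 - (0*3 - 1*(-2))/3 = 1 - (0 + 2)/3 = 1 - 1/3*2 = 1 - 2/3 = 1/3 ≈ 0.33333)
u = 11/3 (u = 4 - 1*1/3 = 4 - 1/3 = 11/3 ≈ 3.6667)
q(H) = -110/3 (q(H) = (11/3)*(-10) = -110/3)
sqrt(q(1) + 221)/671 - 1496*(-1/(22*(17 + 3))) = sqrt(-110/3 + 221)/671 - 1496*(-1/(22*(17 + 3))) = sqrt(553/3)*(1/671) - 1496/(20*(-22)) = (sqrt(1659)/3)*(1/671) - 1496/(-440) = sqrt(1659)/2013 - 1496*(-1/440) = sqrt(1659)/2013 + 17/5 = 17/5 + sqrt(1659)/2013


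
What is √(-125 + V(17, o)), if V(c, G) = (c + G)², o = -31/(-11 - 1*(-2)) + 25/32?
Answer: √27000769/288 ≈ 18.042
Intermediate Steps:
o = 1217/288 (o = -31/(-11 + 2) + 25*(1/32) = -31/(-9) + 25/32 = -31*(-⅑) + 25/32 = 31/9 + 25/32 = 1217/288 ≈ 4.2257)
V(c, G) = (G + c)²
√(-125 + V(17, o)) = √(-125 + (1217/288 + 17)²) = √(-125 + (6113/288)²) = √(-125 + 37368769/82944) = √(27000769/82944) = √27000769/288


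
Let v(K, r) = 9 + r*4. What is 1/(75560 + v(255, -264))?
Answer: 1/74513 ≈ 1.3420e-5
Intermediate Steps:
v(K, r) = 9 + 4*r
1/(75560 + v(255, -264)) = 1/(75560 + (9 + 4*(-264))) = 1/(75560 + (9 - 1056)) = 1/(75560 - 1047) = 1/74513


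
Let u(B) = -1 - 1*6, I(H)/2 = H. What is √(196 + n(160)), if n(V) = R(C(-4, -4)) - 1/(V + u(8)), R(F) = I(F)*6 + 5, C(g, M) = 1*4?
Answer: 4*√40477/51 ≈ 15.780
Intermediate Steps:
I(H) = 2*H
u(B) = -7 (u(B) = -1 - 6 = -7)
C(g, M) = 4
R(F) = 5 + 12*F (R(F) = (2*F)*6 + 5 = 12*F + 5 = 5 + 12*F)
n(V) = 53 - 1/(-7 + V) (n(V) = (5 + 12*4) - 1/(V - 7) = (5 + 48) - 1/(-7 + V) = 53 - 1/(-7 + V))
√(196 + n(160)) = √(196 + (-372 + 53*160)/(-7 + 160)) = √(196 + (-372 + 8480)/153) = √(196 + (1/153)*8108) = √(196 + 8108/153) = √(38096/153) = 4*√40477/51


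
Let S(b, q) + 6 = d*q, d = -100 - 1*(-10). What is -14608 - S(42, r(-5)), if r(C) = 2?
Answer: -14422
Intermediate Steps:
d = -90 (d = -100 + 10 = -90)
S(b, q) = -6 - 90*q
-14608 - S(42, r(-5)) = -14608 - (-6 - 90*2) = -14608 - (-6 - 180) = -14608 - 1*(-186) = -14608 + 186 = -14422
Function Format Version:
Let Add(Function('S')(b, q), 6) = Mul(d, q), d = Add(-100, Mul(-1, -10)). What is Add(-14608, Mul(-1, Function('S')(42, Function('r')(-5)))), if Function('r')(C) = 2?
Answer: -14422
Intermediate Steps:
d = -90 (d = Add(-100, 10) = -90)
Function('S')(b, q) = Add(-6, Mul(-90, q))
Add(-14608, Mul(-1, Function('S')(42, Function('r')(-5)))) = Add(-14608, Mul(-1, Add(-6, Mul(-90, 2)))) = Add(-14608, Mul(-1, Add(-6, -180))) = Add(-14608, Mul(-1, -186)) = Add(-14608, 186) = -14422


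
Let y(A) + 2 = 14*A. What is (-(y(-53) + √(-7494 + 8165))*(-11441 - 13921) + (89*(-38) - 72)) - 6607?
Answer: -18879389 + 25362*√671 ≈ -1.8222e+7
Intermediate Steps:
y(A) = -2 + 14*A
(-(y(-53) + √(-7494 + 8165))*(-11441 - 13921) + (89*(-38) - 72)) - 6607 = (-((-2 + 14*(-53)) + √(-7494 + 8165))*(-11441 - 13921) + (89*(-38) - 72)) - 6607 = (-((-2 - 742) + √671)*(-25362) + (-3382 - 72)) - 6607 = (-(-744 + √671)*(-25362) - 3454) - 6607 = (-(18869328 - 25362*√671) - 3454) - 6607 = ((-18869328 + 25362*√671) - 3454) - 6607 = (-18872782 + 25362*√671) - 6607 = -18879389 + 25362*√671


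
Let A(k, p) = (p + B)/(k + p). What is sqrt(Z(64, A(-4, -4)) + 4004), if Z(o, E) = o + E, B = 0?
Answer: sqrt(16274)/2 ≈ 63.785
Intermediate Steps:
A(k, p) = p/(k + p) (A(k, p) = (p + 0)/(k + p) = p/(k + p))
Z(o, E) = E + o
sqrt(Z(64, A(-4, -4)) + 4004) = sqrt((-4/(-4 - 4) + 64) + 4004) = sqrt((-4/(-8) + 64) + 4004) = sqrt((-4*(-1/8) + 64) + 4004) = sqrt((1/2 + 64) + 4004) = sqrt(129/2 + 4004) = sqrt(8137/2) = sqrt(16274)/2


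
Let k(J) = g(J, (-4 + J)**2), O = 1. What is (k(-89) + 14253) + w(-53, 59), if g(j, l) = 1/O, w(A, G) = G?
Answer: 14313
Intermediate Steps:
g(j, l) = 1 (g(j, l) = 1/1 = 1)
k(J) = 1
(k(-89) + 14253) + w(-53, 59) = (1 + 14253) + 59 = 14254 + 59 = 14313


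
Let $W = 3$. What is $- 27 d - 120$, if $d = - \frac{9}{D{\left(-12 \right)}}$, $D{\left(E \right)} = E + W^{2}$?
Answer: $-201$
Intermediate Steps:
$D{\left(E \right)} = 9 + E$ ($D{\left(E \right)} = E + 3^{2} = E + 9 = 9 + E$)
$d = 3$ ($d = - \frac{9}{9 - 12} = - \frac{9}{-3} = \left(-9\right) \left(- \frac{1}{3}\right) = 3$)
$- 27 d - 120 = \left(-27\right) 3 - 120 = -81 - 120 = -201$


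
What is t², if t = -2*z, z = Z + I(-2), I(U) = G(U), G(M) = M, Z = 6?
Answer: 64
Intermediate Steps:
I(U) = U
z = 4 (z = 6 - 2 = 4)
t = -8 (t = -2*4 = -8)
t² = (-8)² = 64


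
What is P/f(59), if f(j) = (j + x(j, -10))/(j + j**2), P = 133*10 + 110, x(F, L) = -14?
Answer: 113280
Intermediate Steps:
P = 1440 (P = 1330 + 110 = 1440)
f(j) = (-14 + j)/(j + j**2) (f(j) = (j - 14)/(j + j**2) = (-14 + j)/(j + j**2))
P/f(59) = 1440/(((-14 + 59)/(59*(1 + 59)))) = 1440/(((1/59)*45/60)) = 1440/(((1/59)*(1/60)*45)) = 1440/(3/236) = 1440*(236/3) = 113280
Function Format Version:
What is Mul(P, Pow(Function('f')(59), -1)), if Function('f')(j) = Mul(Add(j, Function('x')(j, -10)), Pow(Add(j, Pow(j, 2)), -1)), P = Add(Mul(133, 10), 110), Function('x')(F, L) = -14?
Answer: 113280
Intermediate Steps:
P = 1440 (P = Add(1330, 110) = 1440)
Function('f')(j) = Mul(Pow(Add(j, Pow(j, 2)), -1), Add(-14, j)) (Function('f')(j) = Mul(Add(j, -14), Pow(Add(j, Pow(j, 2)), -1)) = Mul(Add(-14, j), Pow(Add(j, Pow(j, 2)), -1)) = Mul(Pow(Add(j, Pow(j, 2)), -1), Add(-14, j)))
Mul(P, Pow(Function('f')(59), -1)) = Mul(1440, Pow(Mul(Pow(59, -1), Pow(Add(1, 59), -1), Add(-14, 59)), -1)) = Mul(1440, Pow(Mul(Rational(1, 59), Pow(60, -1), 45), -1)) = Mul(1440, Pow(Mul(Rational(1, 59), Rational(1, 60), 45), -1)) = Mul(1440, Pow(Rational(3, 236), -1)) = Mul(1440, Rational(236, 3)) = 113280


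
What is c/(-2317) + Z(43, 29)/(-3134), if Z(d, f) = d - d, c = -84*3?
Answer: 36/331 ≈ 0.10876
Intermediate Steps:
c = -252
Z(d, f) = 0
c/(-2317) + Z(43, 29)/(-3134) = -252/(-2317) + 0/(-3134) = -252*(-1/2317) + 0*(-1/3134) = 36/331 + 0 = 36/331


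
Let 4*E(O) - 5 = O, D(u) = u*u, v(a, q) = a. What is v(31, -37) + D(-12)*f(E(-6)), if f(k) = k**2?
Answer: 40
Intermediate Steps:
D(u) = u**2
E(O) = 5/4 + O/4
v(31, -37) + D(-12)*f(E(-6)) = 31 + (-12)**2*(5/4 + (1/4)*(-6))**2 = 31 + 144*(5/4 - 3/2)**2 = 31 + 144*(-1/4)**2 = 31 + 144*(1/16) = 31 + 9 = 40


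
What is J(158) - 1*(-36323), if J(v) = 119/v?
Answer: 5739153/158 ≈ 36324.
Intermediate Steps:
J(158) - 1*(-36323) = 119/158 - 1*(-36323) = 119*(1/158) + 36323 = 119/158 + 36323 = 5739153/158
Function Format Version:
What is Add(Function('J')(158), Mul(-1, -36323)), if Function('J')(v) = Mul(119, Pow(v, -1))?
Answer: Rational(5739153, 158) ≈ 36324.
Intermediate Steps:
Add(Function('J')(158), Mul(-1, -36323)) = Add(Mul(119, Pow(158, -1)), Mul(-1, -36323)) = Add(Mul(119, Rational(1, 158)), 36323) = Add(Rational(119, 158), 36323) = Rational(5739153, 158)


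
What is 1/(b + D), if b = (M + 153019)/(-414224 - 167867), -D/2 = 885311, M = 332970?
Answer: -582091/1030663616591 ≈ -5.6477e-7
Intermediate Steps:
D = -1770622 (D = -2*885311 = -1770622)
b = -485989/582091 (b = (332970 + 153019)/(-414224 - 167867) = 485989/(-582091) = 485989*(-1/582091) = -485989/582091 ≈ -0.83490)
1/(b + D) = 1/(-485989/582091 - 1770622) = 1/(-1030663616591/582091) = -582091/1030663616591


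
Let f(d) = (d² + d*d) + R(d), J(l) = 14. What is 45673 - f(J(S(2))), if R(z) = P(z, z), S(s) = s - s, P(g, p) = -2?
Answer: 45283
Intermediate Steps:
S(s) = 0
R(z) = -2
f(d) = -2 + 2*d² (f(d) = (d² + d*d) - 2 = (d² + d²) - 2 = 2*d² - 2 = -2 + 2*d²)
45673 - f(J(S(2))) = 45673 - (-2 + 2*14²) = 45673 - (-2 + 2*196) = 45673 - (-2 + 392) = 45673 - 1*390 = 45673 - 390 = 45283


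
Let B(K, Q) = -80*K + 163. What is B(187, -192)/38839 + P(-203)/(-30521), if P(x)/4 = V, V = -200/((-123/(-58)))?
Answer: -53747036551/145804829637 ≈ -0.36862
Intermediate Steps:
V = -11600/123 (V = -200/((-123*(-1/58))) = -200/123/58 = -200*58/123 = -11600/123 ≈ -94.309)
P(x) = -46400/123 (P(x) = 4*(-11600/123) = -46400/123)
B(K, Q) = 163 - 80*K
B(187, -192)/38839 + P(-203)/(-30521) = (163 - 80*187)/38839 - 46400/123/(-30521) = (163 - 14960)*(1/38839) - 46400/123*(-1/30521) = -14797*1/38839 + 46400/3754083 = -14797/38839 + 46400/3754083 = -53747036551/145804829637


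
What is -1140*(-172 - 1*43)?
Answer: 245100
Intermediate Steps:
-1140*(-172 - 1*43) = -1140*(-172 - 43) = -1140*(-215) = 245100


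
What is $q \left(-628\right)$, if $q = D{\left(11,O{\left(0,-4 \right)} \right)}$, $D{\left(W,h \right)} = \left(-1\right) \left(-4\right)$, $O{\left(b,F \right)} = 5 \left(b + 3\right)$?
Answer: $-2512$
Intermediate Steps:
$O{\left(b,F \right)} = 15 + 5 b$ ($O{\left(b,F \right)} = 5 \left(3 + b\right) = 15 + 5 b$)
$D{\left(W,h \right)} = 4$
$q = 4$
$q \left(-628\right) = 4 \left(-628\right) = -2512$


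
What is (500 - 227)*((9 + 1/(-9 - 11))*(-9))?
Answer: -439803/20 ≈ -21990.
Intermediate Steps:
(500 - 227)*((9 + 1/(-9 - 11))*(-9)) = 273*((9 + 1/(-20))*(-9)) = 273*((9 - 1/20)*(-9)) = 273*((179/20)*(-9)) = 273*(-1611/20) = -439803/20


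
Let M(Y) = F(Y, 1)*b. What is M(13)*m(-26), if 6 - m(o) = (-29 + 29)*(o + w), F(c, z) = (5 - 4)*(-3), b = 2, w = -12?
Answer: -36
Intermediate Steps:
F(c, z) = -3 (F(c, z) = 1*(-3) = -3)
M(Y) = -6 (M(Y) = -3*2 = -6)
m(o) = 6 (m(o) = 6 - (-29 + 29)*(o - 12) = 6 - 0*(-12 + o) = 6 - 1*0 = 6 + 0 = 6)
M(13)*m(-26) = -6*6 = -36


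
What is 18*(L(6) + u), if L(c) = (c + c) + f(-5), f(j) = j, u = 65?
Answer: 1296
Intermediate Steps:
L(c) = -5 + 2*c (L(c) = (c + c) - 5 = 2*c - 5 = -5 + 2*c)
18*(L(6) + u) = 18*((-5 + 2*6) + 65) = 18*((-5 + 12) + 65) = 18*(7 + 65) = 18*72 = 1296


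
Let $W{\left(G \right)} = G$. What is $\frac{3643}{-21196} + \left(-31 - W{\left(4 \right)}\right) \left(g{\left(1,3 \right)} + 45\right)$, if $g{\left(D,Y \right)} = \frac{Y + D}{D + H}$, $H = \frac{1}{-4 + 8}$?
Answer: $- \frac{35761295}{21196} \approx -1687.2$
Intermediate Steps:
$H = \frac{1}{4} \approx 0.25$
$g{\left(D,Y \right)} = \frac{D + Y}{\frac{1}{4} + D}$ ($g{\left(D,Y \right)} = \frac{Y + D}{D + \frac{1}{4}} = \frac{D + Y}{\frac{1}{4} + D}$)
$\frac{3643}{-21196} + \left(-31 - W{\left(4 \right)}\right) \left(g{\left(1,3 \right)} + 45\right) = \frac{3643}{-21196} + \left(-31 - 4\right) \left(\frac{4 \left(1 + 3\right)}{1 + 4 \cdot 1} + 45\right) = 3643 \left(- \frac{1}{21196}\right) + \left(-31 - 4\right) \left(4 \frac{1}{1 + 4} \cdot 4 + 45\right) = - \frac{3643}{21196} - 35 \left(4 \cdot \frac{1}{5} \cdot 4 + 45\right) = - \frac{3643}{21196} - 35 \left(\frac{16}{5} + 45\right) = - \frac{3643}{21196} - 1687 = - \frac{35761295}{21196}$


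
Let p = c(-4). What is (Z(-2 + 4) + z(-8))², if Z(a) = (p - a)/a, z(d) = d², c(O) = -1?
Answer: 15625/4 ≈ 3906.3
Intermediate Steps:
p = -1
Z(a) = (-1 - a)/a
(Z(-2 + 4) + z(-8))² = ((-1 - (-2 + 4))/(-2 + 4) + (-8)²)² = ((-1 - 1*2)/2 + 64)² = ((-1 - 2)/2 + 64)² = ((½)*(-3) + 64)² = (-3/2 + 64)² = (125/2)² = 15625/4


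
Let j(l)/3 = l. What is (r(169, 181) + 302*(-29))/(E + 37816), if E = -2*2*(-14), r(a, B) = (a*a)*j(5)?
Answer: 419657/37872 ≈ 11.081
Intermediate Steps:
j(l) = 3*l
r(a, B) = 15*a**2 (r(a, B) = (a*a)*(3*5) = a**2*15 = 15*a**2)
E = 56 (E = -4*(-14) = 56)
(r(169, 181) + 302*(-29))/(E + 37816) = (15*169**2 + 302*(-29))/(56 + 37816) = (15*28561 - 8758)/37872 = (428415 - 8758)*(1/37872) = 419657*(1/37872) = 419657/37872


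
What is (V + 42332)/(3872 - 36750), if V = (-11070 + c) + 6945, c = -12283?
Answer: -12962/16439 ≈ -0.78849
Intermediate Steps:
V = -16408 (V = (-11070 - 12283) + 6945 = -23353 + 6945 = -16408)
(V + 42332)/(3872 - 36750) = (-16408 + 42332)/(3872 - 36750) = 25924/(-32878) = 25924*(-1/32878) = -12962/16439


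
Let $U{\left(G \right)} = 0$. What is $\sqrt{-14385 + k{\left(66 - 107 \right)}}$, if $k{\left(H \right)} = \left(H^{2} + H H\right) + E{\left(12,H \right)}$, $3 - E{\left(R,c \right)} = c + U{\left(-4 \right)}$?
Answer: $i \sqrt{10979} \approx 104.78 i$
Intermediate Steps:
$E{\left(R,c \right)} = 3 - c$ ($E{\left(R,c \right)} = 3 - \left(c + 0\right) = 3 - c$)
$k{\left(H \right)} = 3 - H + 2 H^{2}$ ($k{\left(H \right)} = \left(H^{2} + H H\right) - \left(-3 + H\right) = \left(H^{2} + H^{2}\right) - \left(-3 + H\right) = 2 H^{2} - \left(-3 + H\right) = 3 - H + 2 H^{2}$)
$\sqrt{-14385 + k{\left(66 - 107 \right)}} = \sqrt{-14385 + \left(3 - \left(66 - 107\right) + 2 \left(66 - 107\right)^{2}\right)} = \sqrt{-14385 + \left(3 - -41 + 2 \left(-41\right)^{2}\right)} = \sqrt{-14385 + \left(3 + 41 + 2 \cdot 1681\right)} = \sqrt{-14385 + \left(3 + 41 + 3362\right)} = \sqrt{-14385 + 3406} = \sqrt{-10979} = i \sqrt{10979}$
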